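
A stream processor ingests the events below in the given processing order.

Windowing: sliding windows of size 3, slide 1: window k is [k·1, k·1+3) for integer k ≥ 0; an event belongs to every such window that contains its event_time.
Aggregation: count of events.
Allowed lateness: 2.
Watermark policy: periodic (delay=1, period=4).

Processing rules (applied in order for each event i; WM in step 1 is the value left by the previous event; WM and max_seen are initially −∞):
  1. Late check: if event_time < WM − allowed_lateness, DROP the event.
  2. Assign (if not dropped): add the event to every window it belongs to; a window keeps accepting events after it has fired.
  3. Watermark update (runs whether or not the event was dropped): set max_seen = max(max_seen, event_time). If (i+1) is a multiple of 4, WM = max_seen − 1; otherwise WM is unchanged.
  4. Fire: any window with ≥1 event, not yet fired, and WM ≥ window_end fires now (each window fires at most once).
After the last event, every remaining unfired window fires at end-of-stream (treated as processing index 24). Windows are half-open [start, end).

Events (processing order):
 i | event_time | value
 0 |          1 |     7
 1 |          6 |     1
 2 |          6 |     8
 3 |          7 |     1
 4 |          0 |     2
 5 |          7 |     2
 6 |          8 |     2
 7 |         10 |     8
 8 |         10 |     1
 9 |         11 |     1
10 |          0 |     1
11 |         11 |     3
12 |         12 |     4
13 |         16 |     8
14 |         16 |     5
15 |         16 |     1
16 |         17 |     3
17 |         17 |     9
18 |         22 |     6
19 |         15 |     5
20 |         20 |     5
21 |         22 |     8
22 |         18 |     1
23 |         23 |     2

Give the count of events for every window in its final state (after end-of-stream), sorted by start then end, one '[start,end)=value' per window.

[0,3)=1 [1,4)=1 [4,7)=2 [5,8)=4 [6,9)=5 [7,10)=3 [8,11)=3 [9,12)=4 [10,13)=5 [11,14)=3 [12,15)=1 [13,16)=1 [14,17)=4 [15,18)=6 [16,19)=5 [17,20)=2 [18,21)=1 [19,22)=1 [20,23)=3 [21,24)=3 [22,25)=3 [23,26)=1

i=0 t=1 v=7: → [1,4),[0,3); WM=−∞
i=1 t=6 v=1: → [6,9),[5,8),[4,7); WM=−∞
i=2 t=6 v=8: → [6,9),[5,8),[4,7); WM=−∞
i=3 t=7 v=1: → [7,10),[6,9),[5,8); WM=6; [0,3) fires=1 [1,4) fires=1
i=4 t=0 v=2: DROP (t<6-2); WM=6
i=5 t=7 v=2: → [7,10),[6,9),[5,8); WM=6
i=6 t=8 v=2: → [8,11),[7,10),[6,9); WM=6
i=7 t=10 v=8: → [10,13),[9,12),[8,11); WM=9; [4,7) fires=2 [5,8) fires=4 [6,9) fires=5
i=8 t=10 v=1: → [10,13),[9,12),[8,11); WM=9
i=9 t=11 v=1: → [11,14),[10,13),[9,12); WM=9
i=10 t=0 v=1: DROP (t<9-2); WM=9
i=11 t=11 v=3: → [11,14),[10,13),[9,12); WM=10; [7,10) fires=3
i=12 t=12 v=4: → [12,15),[11,14),[10,13); WM=10
i=13 t=16 v=8: → [16,19),[15,18),[14,17); WM=10
i=14 t=16 v=5: → [16,19),[15,18),[14,17); WM=10
i=15 t=16 v=1: → [16,19),[15,18),[14,17); WM=15; [8,11) fires=3 [9,12) fires=4 [10,13) fires=5 [11,14) fires=3 [12,15) fires=1
i=16 t=17 v=3: → [17,20),[16,19),[15,18); WM=15
i=17 t=17 v=9: → [17,20),[16,19),[15,18); WM=15
i=18 t=22 v=6: → [22,25),[21,24),[20,23); WM=15
i=19 t=15 v=5: → [15,18),[14,17),[13,16); WM=21; [13,16) fires=1 [14,17) fires=4 [15,18) fires=6 [16,19) fires=5 [17,20) fires=2
i=20 t=20 v=5: → [20,23),[19,22),[18,21); WM=21; [18,21) fires=1
i=21 t=22 v=8: → [22,25),[21,24),[20,23); WM=21
i=22 t=18 v=1: DROP (t<21-2); WM=21
i=23 t=23 v=2: → [23,26),[22,25),[21,24); WM=22; [19,22) fires=1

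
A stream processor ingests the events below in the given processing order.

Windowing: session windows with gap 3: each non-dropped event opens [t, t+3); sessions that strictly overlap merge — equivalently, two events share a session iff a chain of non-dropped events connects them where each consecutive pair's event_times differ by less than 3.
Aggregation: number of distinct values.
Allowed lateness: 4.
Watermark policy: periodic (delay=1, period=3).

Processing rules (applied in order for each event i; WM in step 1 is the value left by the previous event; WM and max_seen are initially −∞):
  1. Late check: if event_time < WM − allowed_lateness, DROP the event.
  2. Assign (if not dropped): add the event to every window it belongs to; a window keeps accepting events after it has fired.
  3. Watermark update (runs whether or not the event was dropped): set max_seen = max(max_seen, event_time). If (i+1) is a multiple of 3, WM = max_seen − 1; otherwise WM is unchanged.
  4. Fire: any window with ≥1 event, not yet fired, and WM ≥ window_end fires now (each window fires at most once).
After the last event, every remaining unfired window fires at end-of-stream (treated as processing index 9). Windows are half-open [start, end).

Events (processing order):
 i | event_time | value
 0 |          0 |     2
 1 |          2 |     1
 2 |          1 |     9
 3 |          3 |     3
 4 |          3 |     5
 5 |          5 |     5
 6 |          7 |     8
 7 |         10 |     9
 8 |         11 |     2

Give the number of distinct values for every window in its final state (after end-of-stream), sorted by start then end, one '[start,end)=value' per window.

i=0 t=0 v=2: → [0,3); WM=−∞
i=1 t=2 v=1: → [0,5); WM=−∞
i=2 t=1 v=9: → [0,5); WM=1
i=3 t=3 v=3: → [0,6); WM=1
i=4 t=3 v=5: → [0,6); WM=1
i=5 t=5 v=5: → [0,8); WM=4
i=6 t=7 v=8: → [0,10); WM=4
i=7 t=10 v=9: → [10,13); WM=4
i=8 t=11 v=2: → [10,14); WM=10

[0,10)=6 [10,14)=2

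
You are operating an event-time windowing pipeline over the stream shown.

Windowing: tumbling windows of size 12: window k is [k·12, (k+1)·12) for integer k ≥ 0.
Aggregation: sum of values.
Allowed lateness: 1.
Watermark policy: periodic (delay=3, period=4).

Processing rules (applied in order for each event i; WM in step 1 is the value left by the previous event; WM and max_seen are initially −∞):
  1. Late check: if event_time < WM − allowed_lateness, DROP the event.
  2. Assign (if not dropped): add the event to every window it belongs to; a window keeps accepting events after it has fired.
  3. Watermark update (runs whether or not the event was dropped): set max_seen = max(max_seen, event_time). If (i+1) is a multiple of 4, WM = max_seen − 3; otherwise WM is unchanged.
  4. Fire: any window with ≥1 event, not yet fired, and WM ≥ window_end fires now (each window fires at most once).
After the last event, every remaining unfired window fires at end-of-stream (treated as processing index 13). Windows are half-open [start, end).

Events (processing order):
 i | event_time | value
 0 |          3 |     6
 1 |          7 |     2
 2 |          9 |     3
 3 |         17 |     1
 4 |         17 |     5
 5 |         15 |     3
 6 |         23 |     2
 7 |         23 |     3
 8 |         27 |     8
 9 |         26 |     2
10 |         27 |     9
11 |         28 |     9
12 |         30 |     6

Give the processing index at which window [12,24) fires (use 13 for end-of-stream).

i=0 t=3 v=6: → [0,12); WM=−∞
i=1 t=7 v=2: → [0,12); WM=−∞
i=2 t=9 v=3: → [0,12); WM=−∞
i=3 t=17 v=1: → [12,24); WM=14; [0,12) fires=11
i=4 t=17 v=5: → [12,24); WM=14
i=5 t=15 v=3: → [12,24); WM=14
i=6 t=23 v=2: → [12,24); WM=14
i=7 t=23 v=3: → [12,24); WM=20
i=8 t=27 v=8: → [24,36); WM=20
i=9 t=26 v=2: → [24,36); WM=20
i=10 t=27 v=9: → [24,36); WM=20
i=11 t=28 v=9: → [24,36); WM=25; [12,24) fires=14
i=12 t=30 v=6: → [24,36); WM=25

11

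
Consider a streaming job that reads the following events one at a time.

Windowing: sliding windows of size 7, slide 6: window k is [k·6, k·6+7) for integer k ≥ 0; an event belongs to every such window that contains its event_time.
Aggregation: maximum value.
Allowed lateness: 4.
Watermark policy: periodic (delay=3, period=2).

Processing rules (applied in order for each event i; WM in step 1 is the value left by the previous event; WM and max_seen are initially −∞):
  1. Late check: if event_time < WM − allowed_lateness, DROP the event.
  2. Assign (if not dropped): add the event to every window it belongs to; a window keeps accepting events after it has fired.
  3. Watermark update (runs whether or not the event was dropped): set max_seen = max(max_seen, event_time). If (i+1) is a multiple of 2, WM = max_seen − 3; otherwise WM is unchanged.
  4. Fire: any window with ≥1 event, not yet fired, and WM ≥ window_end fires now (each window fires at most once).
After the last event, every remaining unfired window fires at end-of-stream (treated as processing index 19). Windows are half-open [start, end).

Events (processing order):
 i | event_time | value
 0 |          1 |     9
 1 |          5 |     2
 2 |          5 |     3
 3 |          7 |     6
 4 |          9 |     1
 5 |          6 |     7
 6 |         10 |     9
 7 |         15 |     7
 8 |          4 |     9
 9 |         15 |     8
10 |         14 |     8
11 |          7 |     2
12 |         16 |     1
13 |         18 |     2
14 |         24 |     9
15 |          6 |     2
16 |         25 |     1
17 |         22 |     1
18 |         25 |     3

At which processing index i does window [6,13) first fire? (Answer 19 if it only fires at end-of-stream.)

13

i=0 t=1 v=9: → [0,7); WM=−∞
i=1 t=5 v=2: → [0,7); WM=2
i=2 t=5 v=3: → [0,7); WM=2
i=3 t=7 v=6: → [6,13); WM=4
i=4 t=9 v=1: → [6,13); WM=4
i=5 t=6 v=7: → [6,13),[0,7); WM=6
i=6 t=10 v=9: → [6,13); WM=6
i=7 t=15 v=7: → [12,19); WM=12; [0,7) fires=9
i=8 t=4 v=9: DROP (t<12-4); WM=12
i=9 t=15 v=8: → [12,19); WM=12
i=10 t=14 v=8: → [12,19); WM=12
i=11 t=7 v=2: DROP (t<12-4); WM=12
i=12 t=16 v=1: → [12,19); WM=12
i=13 t=18 v=2: → [18,25),[12,19); WM=15; [6,13) fires=9
i=14 t=24 v=9: → [24,31),[18,25); WM=15
i=15 t=6 v=2: DROP (t<15-4); WM=21; [12,19) fires=8
i=16 t=25 v=1: → [24,31); WM=21
i=17 t=22 v=1: → [18,25); WM=22
i=18 t=25 v=3: → [24,31); WM=22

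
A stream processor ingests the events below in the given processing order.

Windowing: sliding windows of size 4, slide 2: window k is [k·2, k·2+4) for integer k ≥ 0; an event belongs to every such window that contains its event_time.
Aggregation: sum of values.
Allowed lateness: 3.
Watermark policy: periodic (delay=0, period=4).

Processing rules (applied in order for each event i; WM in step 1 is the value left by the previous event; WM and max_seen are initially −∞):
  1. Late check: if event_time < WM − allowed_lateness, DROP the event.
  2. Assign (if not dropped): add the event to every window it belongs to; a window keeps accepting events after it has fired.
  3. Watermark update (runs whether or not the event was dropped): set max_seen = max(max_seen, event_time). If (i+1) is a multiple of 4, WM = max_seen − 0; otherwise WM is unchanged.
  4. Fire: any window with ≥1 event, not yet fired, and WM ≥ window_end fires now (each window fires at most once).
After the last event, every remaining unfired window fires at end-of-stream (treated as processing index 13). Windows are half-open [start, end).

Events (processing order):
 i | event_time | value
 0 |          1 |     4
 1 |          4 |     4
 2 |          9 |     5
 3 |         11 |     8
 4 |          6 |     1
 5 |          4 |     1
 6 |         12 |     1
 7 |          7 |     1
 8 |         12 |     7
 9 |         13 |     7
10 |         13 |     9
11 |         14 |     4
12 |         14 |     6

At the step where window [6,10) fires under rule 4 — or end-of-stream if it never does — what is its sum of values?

5

i=0 t=1 v=4: → [0,4); WM=−∞
i=1 t=4 v=4: → [4,8),[2,6); WM=−∞
i=2 t=9 v=5: → [8,12),[6,10); WM=−∞
i=3 t=11 v=8: → [10,14),[8,12); WM=11; [0,4) fires=4 [2,6) fires=4 [4,8) fires=4 [6,10) fires=5
i=4 t=6 v=1: DROP (t<11-3); WM=11
i=5 t=4 v=1: DROP (t<11-3); WM=11
i=6 t=12 v=1: → [12,16),[10,14); WM=11
i=7 t=7 v=1: DROP (t<11-3); WM=12; [8,12) fires=13
i=8 t=12 v=7: → [12,16),[10,14); WM=12
i=9 t=13 v=7: → [12,16),[10,14); WM=12
i=10 t=13 v=9: → [12,16),[10,14); WM=12
i=11 t=14 v=4: → [14,18),[12,16); WM=14; [10,14) fires=32
i=12 t=14 v=6: → [14,18),[12,16); WM=14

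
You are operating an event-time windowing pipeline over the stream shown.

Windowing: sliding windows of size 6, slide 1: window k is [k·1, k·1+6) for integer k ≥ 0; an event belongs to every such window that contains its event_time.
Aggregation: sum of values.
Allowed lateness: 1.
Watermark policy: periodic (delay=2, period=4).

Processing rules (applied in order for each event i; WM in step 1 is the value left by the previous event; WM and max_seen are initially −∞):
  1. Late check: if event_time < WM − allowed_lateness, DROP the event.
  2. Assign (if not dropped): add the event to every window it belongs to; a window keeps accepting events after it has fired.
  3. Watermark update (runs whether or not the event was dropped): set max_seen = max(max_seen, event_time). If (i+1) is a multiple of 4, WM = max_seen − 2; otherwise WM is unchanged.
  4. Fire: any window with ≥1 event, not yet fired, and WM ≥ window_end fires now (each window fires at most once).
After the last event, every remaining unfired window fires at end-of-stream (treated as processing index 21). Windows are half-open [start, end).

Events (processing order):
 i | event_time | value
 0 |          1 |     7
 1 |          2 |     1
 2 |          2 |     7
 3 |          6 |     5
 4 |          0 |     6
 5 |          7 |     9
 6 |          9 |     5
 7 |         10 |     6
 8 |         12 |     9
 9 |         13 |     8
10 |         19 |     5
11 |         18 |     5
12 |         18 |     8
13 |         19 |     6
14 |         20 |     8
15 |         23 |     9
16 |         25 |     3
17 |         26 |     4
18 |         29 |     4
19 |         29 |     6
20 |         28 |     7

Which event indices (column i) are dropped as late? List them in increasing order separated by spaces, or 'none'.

i=0 t=1 v=7: → [1,7),[0,6); WM=−∞
i=1 t=2 v=1: → [2,8),[1,7),[0,6); WM=−∞
i=2 t=2 v=7: → [2,8),[1,7),[0,6); WM=−∞
i=3 t=6 v=5: → [6,12),[5,11),[4,10),[3,9),[2,8),[1,7); WM=4
i=4 t=0 v=6: DROP (t<4-1); WM=4
i=5 t=7 v=9: → [7,13),[6,12),[5,11),[4,10),[3,9),[2,8); WM=4
i=6 t=9 v=5: → [9,15),[8,14),[7,13),[6,12),[5,11),[4,10); WM=4
i=7 t=10 v=6: → [10,16),[9,15),[8,14),[7,13),[6,12),[5,11); WM=8; [0,6) fires=15 [1,7) fires=20 [2,8) fires=22
i=8 t=12 v=9: → [12,18),[11,17),[10,16),[9,15),[8,14),[7,13); WM=8
i=9 t=13 v=8: → [13,19),[12,18),[11,17),[10,16),[9,15),[8,14); WM=8
i=10 t=19 v=5: → [19,25),[18,24),[17,23),[16,22),[15,21),[14,20); WM=8
i=11 t=18 v=5: → [18,24),[17,23),[16,22),[15,21),[14,20),[13,19); WM=17; [3,9) fires=14 [4,10) fires=19 [5,11) fires=25 [6,12) fires=25 [7,13) fires=29 [8,14) fires=28 [9,15) fires=28 [10,16) fires=23 [11,17) fires=17
i=12 t=18 v=8: → [18,24),[17,23),[16,22),[15,21),[14,20),[13,19); WM=17
i=13 t=19 v=6: → [19,25),[18,24),[17,23),[16,22),[15,21),[14,20); WM=17
i=14 t=20 v=8: → [20,26),[19,25),[18,24),[17,23),[16,22),[15,21); WM=17
i=15 t=23 v=9: → [23,29),[22,28),[21,27),[20,26),[19,25),[18,24); WM=21; [12,18) fires=17 [13,19) fires=21 [14,20) fires=24 [15,21) fires=32
i=16 t=25 v=3: → [25,31),[24,30),[23,29),[22,28),[21,27),[20,26); WM=21
i=17 t=26 v=4: → [26,32),[25,31),[24,30),[23,29),[22,28),[21,27); WM=21
i=18 t=29 v=4: → [29,35),[28,34),[27,33),[26,32),[25,31),[24,30); WM=21
i=19 t=29 v=6: → [29,35),[28,34),[27,33),[26,32),[25,31),[24,30); WM=27; [16,22) fires=32 [17,23) fires=32 [18,24) fires=41 [19,25) fires=28 [20,26) fires=20 [21,27) fires=16
i=20 t=28 v=7: → [28,34),[27,33),[26,32),[25,31),[24,30),[23,29); WM=27

4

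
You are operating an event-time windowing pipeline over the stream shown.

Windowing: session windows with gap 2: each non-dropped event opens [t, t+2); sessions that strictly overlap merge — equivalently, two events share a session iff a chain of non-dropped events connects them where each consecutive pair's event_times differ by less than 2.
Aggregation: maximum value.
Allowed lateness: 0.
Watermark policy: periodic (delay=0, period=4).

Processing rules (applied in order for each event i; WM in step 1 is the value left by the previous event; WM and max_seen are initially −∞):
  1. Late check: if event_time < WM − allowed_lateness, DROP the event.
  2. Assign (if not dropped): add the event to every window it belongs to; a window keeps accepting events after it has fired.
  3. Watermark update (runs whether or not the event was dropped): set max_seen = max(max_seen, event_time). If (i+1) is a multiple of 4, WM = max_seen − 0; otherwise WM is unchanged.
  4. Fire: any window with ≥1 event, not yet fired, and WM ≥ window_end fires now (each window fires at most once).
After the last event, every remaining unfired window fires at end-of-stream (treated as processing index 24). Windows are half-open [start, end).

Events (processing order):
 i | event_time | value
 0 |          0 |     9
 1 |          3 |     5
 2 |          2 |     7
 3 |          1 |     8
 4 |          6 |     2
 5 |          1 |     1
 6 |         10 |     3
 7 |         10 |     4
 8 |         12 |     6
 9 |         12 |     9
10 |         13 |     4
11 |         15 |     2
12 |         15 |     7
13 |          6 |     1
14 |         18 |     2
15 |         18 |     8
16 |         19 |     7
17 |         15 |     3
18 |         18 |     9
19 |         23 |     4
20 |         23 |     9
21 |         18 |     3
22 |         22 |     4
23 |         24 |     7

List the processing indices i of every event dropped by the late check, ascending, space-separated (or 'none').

i=0 t=0 v=9: → [0,2); WM=−∞
i=1 t=3 v=5: → [3,5); WM=−∞
i=2 t=2 v=7: → [2,5); WM=−∞
i=3 t=1 v=8: → [0,5); WM=3
i=4 t=6 v=2: → [6,8); WM=3
i=5 t=1 v=1: DROP (t<3-0); WM=3
i=6 t=10 v=3: → [10,12); WM=3
i=7 t=10 v=4: → [10,12); WM=10
i=8 t=12 v=6: → [12,14); WM=10
i=9 t=12 v=9: → [12,14); WM=10
i=10 t=13 v=4: → [12,15); WM=10
i=11 t=15 v=2: → [15,17); WM=15
i=12 t=15 v=7: → [15,17); WM=15
i=13 t=6 v=1: DROP (t<15-0); WM=15
i=14 t=18 v=2: → [18,20); WM=15
i=15 t=18 v=8: → [18,20); WM=18
i=16 t=19 v=7: → [18,21); WM=18
i=17 t=15 v=3: DROP (t<18-0); WM=18
i=18 t=18 v=9: → [18,21); WM=18
i=19 t=23 v=4: → [23,25); WM=23
i=20 t=23 v=9: → [23,25); WM=23
i=21 t=18 v=3: DROP (t<23-0); WM=23
i=22 t=22 v=4: DROP (t<23-0); WM=23
i=23 t=24 v=7: → [23,26); WM=24

5 13 17 21 22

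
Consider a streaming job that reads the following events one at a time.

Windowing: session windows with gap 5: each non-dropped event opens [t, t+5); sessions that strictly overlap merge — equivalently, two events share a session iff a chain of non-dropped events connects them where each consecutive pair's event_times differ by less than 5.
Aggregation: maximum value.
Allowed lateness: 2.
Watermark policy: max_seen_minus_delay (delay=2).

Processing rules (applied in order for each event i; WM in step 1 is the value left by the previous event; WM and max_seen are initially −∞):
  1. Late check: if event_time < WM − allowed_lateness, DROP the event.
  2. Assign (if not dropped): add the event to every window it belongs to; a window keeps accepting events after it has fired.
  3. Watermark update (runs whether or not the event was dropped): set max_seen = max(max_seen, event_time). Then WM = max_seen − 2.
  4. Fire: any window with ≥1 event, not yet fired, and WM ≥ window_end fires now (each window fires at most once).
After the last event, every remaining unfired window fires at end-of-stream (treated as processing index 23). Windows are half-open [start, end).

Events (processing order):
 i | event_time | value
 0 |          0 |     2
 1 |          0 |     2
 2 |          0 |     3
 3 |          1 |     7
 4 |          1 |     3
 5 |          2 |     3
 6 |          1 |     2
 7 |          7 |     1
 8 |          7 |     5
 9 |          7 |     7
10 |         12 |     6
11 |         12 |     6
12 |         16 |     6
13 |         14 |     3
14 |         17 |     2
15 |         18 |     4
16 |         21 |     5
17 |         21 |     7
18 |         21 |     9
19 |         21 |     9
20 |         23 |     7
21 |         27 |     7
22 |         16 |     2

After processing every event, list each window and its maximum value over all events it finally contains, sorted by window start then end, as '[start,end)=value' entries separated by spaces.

i=0 t=0 v=2: → [0,5); WM=-2
i=1 t=0 v=2: → [0,5); WM=-2
i=2 t=0 v=3: → [0,5); WM=-2
i=3 t=1 v=7: → [0,6); WM=-1
i=4 t=1 v=3: → [0,6); WM=-1
i=5 t=2 v=3: → [0,7); WM=0
i=6 t=1 v=2: → [0,7); WM=0
i=7 t=7 v=1: → [7,12); WM=5
i=8 t=7 v=5: → [7,12); WM=5
i=9 t=7 v=7: → [7,12); WM=5
i=10 t=12 v=6: → [12,17); WM=10
i=11 t=12 v=6: → [12,17); WM=10
i=12 t=16 v=6: → [12,21); WM=14
i=13 t=14 v=3: → [12,21); WM=14
i=14 t=17 v=2: → [12,22); WM=15
i=15 t=18 v=4: → [12,23); WM=16
i=16 t=21 v=5: → [12,26); WM=19
i=17 t=21 v=7: → [12,26); WM=19
i=18 t=21 v=9: → [12,26); WM=19
i=19 t=21 v=9: → [12,26); WM=19
i=20 t=23 v=7: → [12,28); WM=21
i=21 t=27 v=7: → [12,32); WM=25
i=22 t=16 v=2: DROP (t<25-2); WM=25

[0,7)=7 [7,12)=7 [12,32)=9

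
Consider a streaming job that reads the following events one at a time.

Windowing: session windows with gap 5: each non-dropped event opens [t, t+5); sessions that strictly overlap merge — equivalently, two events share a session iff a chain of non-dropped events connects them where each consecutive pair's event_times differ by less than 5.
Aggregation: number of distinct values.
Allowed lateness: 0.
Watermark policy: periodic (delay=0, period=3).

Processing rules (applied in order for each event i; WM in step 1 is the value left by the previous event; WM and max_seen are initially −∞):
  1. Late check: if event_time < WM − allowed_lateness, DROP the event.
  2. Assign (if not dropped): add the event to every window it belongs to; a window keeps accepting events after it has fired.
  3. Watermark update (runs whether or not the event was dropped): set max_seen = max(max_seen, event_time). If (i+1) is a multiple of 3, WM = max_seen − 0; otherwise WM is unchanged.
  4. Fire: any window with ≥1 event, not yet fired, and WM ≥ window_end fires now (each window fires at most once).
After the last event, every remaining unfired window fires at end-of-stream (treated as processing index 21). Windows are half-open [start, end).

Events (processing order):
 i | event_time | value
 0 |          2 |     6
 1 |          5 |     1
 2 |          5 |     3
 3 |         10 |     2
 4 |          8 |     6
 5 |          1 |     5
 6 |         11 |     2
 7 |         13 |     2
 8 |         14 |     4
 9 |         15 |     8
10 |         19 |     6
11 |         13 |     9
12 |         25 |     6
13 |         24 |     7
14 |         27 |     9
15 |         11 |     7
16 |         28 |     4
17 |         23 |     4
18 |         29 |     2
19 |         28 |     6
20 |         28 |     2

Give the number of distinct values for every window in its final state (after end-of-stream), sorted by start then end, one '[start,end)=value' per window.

[2,24)=6 [24,34)=5

i=0 t=2 v=6: → [2,7); WM=−∞
i=1 t=5 v=1: → [2,10); WM=−∞
i=2 t=5 v=3: → [2,10); WM=5
i=3 t=10 v=2: → [10,15); WM=5
i=4 t=8 v=6: → [2,15); WM=5
i=5 t=1 v=5: DROP (t<5-0); WM=10
i=6 t=11 v=2: → [2,16); WM=10
i=7 t=13 v=2: → [2,18); WM=10
i=8 t=14 v=4: → [2,19); WM=14
i=9 t=15 v=8: → [2,20); WM=14
i=10 t=19 v=6: → [2,24); WM=14
i=11 t=13 v=9: DROP (t<14-0); WM=19
i=12 t=25 v=6: → [25,30); WM=19
i=13 t=24 v=7: → [24,30); WM=19
i=14 t=27 v=9: → [24,32); WM=27
i=15 t=11 v=7: DROP (t<27-0); WM=27
i=16 t=28 v=4: → [24,33); WM=27
i=17 t=23 v=4: DROP (t<27-0); WM=28
i=18 t=29 v=2: → [24,34); WM=28
i=19 t=28 v=6: → [24,34); WM=28
i=20 t=28 v=2: → [24,34); WM=29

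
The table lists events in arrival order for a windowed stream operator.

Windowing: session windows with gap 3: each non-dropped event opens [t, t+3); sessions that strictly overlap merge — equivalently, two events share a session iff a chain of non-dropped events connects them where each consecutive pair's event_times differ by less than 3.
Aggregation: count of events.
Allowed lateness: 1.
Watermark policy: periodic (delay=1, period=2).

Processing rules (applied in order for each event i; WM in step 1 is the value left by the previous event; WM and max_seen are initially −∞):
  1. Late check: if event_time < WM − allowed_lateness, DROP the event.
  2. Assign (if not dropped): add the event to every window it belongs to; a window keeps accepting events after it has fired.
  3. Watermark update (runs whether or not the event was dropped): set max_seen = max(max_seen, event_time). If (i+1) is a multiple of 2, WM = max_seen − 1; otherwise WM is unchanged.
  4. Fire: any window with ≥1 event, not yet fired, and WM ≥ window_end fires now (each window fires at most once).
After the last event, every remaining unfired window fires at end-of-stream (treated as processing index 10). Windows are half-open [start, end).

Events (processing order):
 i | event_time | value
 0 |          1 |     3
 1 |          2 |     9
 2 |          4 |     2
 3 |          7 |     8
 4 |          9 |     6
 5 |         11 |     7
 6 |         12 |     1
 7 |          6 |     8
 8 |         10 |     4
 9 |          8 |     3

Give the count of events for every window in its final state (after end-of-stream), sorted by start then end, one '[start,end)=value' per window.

i=0 t=1 v=3: → [1,4); WM=−∞
i=1 t=2 v=9: → [1,5); WM=1
i=2 t=4 v=2: → [1,7); WM=1
i=3 t=7 v=8: → [7,10); WM=6
i=4 t=9 v=6: → [7,12); WM=6
i=5 t=11 v=7: → [7,14); WM=10
i=6 t=12 v=1: → [7,15); WM=10
i=7 t=6 v=8: DROP (t<10-1); WM=11
i=8 t=10 v=4: → [7,15); WM=11
i=9 t=8 v=3: DROP (t<11-1); WM=11

[1,7)=3 [7,15)=5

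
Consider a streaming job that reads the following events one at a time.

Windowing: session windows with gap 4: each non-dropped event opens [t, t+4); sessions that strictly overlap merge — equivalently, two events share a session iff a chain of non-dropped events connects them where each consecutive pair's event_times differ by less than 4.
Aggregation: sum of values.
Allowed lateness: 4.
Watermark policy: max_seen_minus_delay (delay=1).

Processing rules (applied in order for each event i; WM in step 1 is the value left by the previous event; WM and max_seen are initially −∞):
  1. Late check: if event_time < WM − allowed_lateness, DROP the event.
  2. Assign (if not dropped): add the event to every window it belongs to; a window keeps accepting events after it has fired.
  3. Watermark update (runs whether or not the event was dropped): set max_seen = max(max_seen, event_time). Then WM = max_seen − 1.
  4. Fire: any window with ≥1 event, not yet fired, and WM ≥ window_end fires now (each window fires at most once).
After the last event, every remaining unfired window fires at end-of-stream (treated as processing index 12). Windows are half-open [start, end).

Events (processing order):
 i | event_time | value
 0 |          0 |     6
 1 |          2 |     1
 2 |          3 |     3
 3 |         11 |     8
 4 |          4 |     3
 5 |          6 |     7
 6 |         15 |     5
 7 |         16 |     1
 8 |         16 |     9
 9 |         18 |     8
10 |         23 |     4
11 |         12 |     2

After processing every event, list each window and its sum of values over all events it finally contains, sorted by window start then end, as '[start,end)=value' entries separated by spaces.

[0,10)=17 [11,15)=8 [15,22)=23 [23,27)=4

i=0 t=0 v=6: → [0,4); WM=-1
i=1 t=2 v=1: → [0,6); WM=1
i=2 t=3 v=3: → [0,7); WM=2
i=3 t=11 v=8: → [11,15); WM=10
i=4 t=4 v=3: DROP (t<10-4); WM=10
i=5 t=6 v=7: → [0,10); WM=10
i=6 t=15 v=5: → [15,19); WM=14
i=7 t=16 v=1: → [15,20); WM=15
i=8 t=16 v=9: → [15,20); WM=15
i=9 t=18 v=8: → [15,22); WM=17
i=10 t=23 v=4: → [23,27); WM=22
i=11 t=12 v=2: DROP (t<22-4); WM=22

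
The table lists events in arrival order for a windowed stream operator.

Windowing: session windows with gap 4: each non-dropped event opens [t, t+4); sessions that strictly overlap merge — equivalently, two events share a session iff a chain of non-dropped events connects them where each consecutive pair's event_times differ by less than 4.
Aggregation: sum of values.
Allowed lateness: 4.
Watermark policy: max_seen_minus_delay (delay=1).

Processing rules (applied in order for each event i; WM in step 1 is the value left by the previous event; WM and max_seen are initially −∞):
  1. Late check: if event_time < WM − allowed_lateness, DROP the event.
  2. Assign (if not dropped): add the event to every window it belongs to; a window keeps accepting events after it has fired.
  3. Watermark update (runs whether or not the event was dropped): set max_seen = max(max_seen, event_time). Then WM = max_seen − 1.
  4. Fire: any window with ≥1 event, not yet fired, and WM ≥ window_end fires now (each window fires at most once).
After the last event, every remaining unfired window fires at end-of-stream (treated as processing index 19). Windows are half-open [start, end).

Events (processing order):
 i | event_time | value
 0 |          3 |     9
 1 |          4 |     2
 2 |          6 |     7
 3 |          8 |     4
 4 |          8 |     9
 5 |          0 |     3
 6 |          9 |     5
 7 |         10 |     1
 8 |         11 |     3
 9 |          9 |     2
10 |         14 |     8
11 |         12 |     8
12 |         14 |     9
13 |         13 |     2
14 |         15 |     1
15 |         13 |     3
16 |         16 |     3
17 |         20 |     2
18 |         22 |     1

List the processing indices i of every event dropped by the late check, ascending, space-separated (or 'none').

5

i=0 t=3 v=9: → [3,7); WM=2
i=1 t=4 v=2: → [3,8); WM=3
i=2 t=6 v=7: → [3,10); WM=5
i=3 t=8 v=4: → [3,12); WM=7
i=4 t=8 v=9: → [3,12); WM=7
i=5 t=0 v=3: DROP (t<7-4); WM=7
i=6 t=9 v=5: → [3,13); WM=8
i=7 t=10 v=1: → [3,14); WM=9
i=8 t=11 v=3: → [3,15); WM=10
i=9 t=9 v=2: → [3,15); WM=10
i=10 t=14 v=8: → [3,18); WM=13
i=11 t=12 v=8: → [3,18); WM=13
i=12 t=14 v=9: → [3,18); WM=13
i=13 t=13 v=2: → [3,18); WM=13
i=14 t=15 v=1: → [3,19); WM=14
i=15 t=13 v=3: → [3,19); WM=14
i=16 t=16 v=3: → [3,20); WM=15
i=17 t=20 v=2: → [20,24); WM=19
i=18 t=22 v=1: → [20,26); WM=21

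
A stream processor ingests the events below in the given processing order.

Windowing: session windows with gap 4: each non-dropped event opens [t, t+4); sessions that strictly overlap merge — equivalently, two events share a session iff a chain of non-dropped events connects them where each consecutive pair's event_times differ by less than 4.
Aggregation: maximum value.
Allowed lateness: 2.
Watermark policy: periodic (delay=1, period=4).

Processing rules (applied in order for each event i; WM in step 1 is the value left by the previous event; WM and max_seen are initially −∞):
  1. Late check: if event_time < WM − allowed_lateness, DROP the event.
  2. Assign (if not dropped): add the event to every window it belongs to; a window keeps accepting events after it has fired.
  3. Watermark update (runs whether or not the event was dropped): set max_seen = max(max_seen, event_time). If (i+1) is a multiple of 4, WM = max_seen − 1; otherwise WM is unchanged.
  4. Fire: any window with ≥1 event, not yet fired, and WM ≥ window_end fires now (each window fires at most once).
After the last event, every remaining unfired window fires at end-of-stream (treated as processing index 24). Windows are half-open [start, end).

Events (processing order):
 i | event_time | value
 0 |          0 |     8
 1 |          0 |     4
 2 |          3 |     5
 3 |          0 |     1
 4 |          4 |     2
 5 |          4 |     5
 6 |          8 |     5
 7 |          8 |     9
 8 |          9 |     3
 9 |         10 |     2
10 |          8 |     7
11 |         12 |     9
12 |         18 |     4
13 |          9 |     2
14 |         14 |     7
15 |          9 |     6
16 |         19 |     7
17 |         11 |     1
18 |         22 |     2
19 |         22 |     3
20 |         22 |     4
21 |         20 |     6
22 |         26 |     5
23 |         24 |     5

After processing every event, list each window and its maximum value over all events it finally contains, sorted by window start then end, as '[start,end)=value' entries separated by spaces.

[0,8)=8 [8,18)=9 [18,30)=7

i=0 t=0 v=8: → [0,4); WM=−∞
i=1 t=0 v=4: → [0,4); WM=−∞
i=2 t=3 v=5: → [0,7); WM=−∞
i=3 t=0 v=1: → [0,7); WM=2
i=4 t=4 v=2: → [0,8); WM=2
i=5 t=4 v=5: → [0,8); WM=2
i=6 t=8 v=5: → [8,12); WM=2
i=7 t=8 v=9: → [8,12); WM=7
i=8 t=9 v=3: → [8,13); WM=7
i=9 t=10 v=2: → [8,14); WM=7
i=10 t=8 v=7: → [8,14); WM=7
i=11 t=12 v=9: → [8,16); WM=11
i=12 t=18 v=4: → [18,22); WM=11
i=13 t=9 v=2: → [8,16); WM=11
i=14 t=14 v=7: → [8,18); WM=11
i=15 t=9 v=6: → [8,18); WM=17
i=16 t=19 v=7: → [18,23); WM=17
i=17 t=11 v=1: DROP (t<17-2); WM=17
i=18 t=22 v=2: → [18,26); WM=17
i=19 t=22 v=3: → [18,26); WM=21
i=20 t=22 v=4: → [18,26); WM=21
i=21 t=20 v=6: → [18,26); WM=21
i=22 t=26 v=5: → [26,30); WM=21
i=23 t=24 v=5: → [18,30); WM=25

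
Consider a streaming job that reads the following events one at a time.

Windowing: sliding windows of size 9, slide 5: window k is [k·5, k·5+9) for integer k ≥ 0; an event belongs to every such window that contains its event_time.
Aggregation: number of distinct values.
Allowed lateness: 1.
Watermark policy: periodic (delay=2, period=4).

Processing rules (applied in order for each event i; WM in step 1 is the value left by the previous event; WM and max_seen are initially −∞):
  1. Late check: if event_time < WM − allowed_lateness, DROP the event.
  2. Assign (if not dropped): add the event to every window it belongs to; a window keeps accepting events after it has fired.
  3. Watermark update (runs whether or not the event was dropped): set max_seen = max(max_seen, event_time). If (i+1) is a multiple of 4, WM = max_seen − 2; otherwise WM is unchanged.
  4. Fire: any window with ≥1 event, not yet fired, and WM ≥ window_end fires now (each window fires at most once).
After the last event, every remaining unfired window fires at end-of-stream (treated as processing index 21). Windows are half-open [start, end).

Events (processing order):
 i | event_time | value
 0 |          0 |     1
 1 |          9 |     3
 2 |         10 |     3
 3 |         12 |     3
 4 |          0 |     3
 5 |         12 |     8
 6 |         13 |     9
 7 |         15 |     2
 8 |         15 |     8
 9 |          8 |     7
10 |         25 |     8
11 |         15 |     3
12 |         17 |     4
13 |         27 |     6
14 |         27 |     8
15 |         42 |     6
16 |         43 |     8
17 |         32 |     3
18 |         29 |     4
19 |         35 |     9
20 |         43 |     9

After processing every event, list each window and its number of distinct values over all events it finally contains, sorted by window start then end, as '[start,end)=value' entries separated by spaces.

i=0 t=0 v=1: → [0,9); WM=−∞
i=1 t=9 v=3: → [5,14); WM=−∞
i=2 t=10 v=3: → [10,19),[5,14); WM=−∞
i=3 t=12 v=3: → [10,19),[5,14); WM=10; [0,9) fires=1
i=4 t=0 v=3: DROP (t<10-1); WM=10
i=5 t=12 v=8: → [10,19),[5,14); WM=10
i=6 t=13 v=9: → [10,19),[5,14); WM=10
i=7 t=15 v=2: → [15,24),[10,19); WM=13
i=8 t=15 v=8: → [15,24),[10,19); WM=13
i=9 t=8 v=7: DROP (t<13-1); WM=13
i=10 t=25 v=8: → [25,34),[20,29); WM=13
i=11 t=15 v=3: → [15,24),[10,19); WM=23; [5,14) fires=3 [10,19) fires=4
i=12 t=17 v=4: DROP (t<23-1); WM=23
i=13 t=27 v=6: → [25,34),[20,29); WM=23
i=14 t=27 v=8: → [25,34),[20,29); WM=23
i=15 t=42 v=6: → [40,49),[35,44); WM=40; [15,24) fires=3 [20,29) fires=2 [25,34) fires=2
i=16 t=43 v=8: → [40,49),[35,44); WM=40
i=17 t=32 v=3: DROP (t<40-1); WM=40
i=18 t=29 v=4: DROP (t<40-1); WM=40
i=19 t=35 v=9: DROP (t<40-1); WM=41
i=20 t=43 v=9: → [40,49),[35,44); WM=41

[0,9)=1 [5,14)=3 [10,19)=4 [15,24)=3 [20,29)=2 [25,34)=2 [35,44)=3 [40,49)=3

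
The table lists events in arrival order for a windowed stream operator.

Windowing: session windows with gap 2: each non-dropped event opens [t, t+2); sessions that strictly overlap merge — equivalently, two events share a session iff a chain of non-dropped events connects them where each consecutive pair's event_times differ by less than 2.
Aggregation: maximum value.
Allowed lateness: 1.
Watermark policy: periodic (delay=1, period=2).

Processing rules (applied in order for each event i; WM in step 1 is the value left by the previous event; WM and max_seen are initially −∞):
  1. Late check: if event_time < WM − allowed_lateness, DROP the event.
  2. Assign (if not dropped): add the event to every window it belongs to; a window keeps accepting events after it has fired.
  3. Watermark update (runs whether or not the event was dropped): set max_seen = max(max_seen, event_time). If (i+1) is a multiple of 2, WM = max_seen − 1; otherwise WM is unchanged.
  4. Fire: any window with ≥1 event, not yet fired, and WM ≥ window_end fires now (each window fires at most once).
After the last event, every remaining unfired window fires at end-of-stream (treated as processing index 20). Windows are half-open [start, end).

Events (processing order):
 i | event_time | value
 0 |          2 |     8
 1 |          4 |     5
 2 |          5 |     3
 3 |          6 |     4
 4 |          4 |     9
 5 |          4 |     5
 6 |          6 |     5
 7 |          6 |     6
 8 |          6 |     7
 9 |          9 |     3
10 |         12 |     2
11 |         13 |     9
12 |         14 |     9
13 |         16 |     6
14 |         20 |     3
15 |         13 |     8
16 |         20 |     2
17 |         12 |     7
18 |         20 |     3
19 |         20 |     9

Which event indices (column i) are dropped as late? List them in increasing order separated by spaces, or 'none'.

i=0 t=2 v=8: → [2,4); WM=−∞
i=1 t=4 v=5: → [4,6); WM=3
i=2 t=5 v=3: → [4,7); WM=3
i=3 t=6 v=4: → [4,8); WM=5
i=4 t=4 v=9: → [4,8); WM=5
i=5 t=4 v=5: → [4,8); WM=5
i=6 t=6 v=5: → [4,8); WM=5
i=7 t=6 v=6: → [4,8); WM=5
i=8 t=6 v=7: → [4,8); WM=5
i=9 t=9 v=3: → [9,11); WM=8
i=10 t=12 v=2: → [12,14); WM=8
i=11 t=13 v=9: → [12,15); WM=12
i=12 t=14 v=9: → [12,16); WM=12
i=13 t=16 v=6: → [16,18); WM=15
i=14 t=20 v=3: → [20,22); WM=15
i=15 t=13 v=8: DROP (t<15-1); WM=19
i=16 t=20 v=2: → [20,22); WM=19
i=17 t=12 v=7: DROP (t<19-1); WM=19
i=18 t=20 v=3: → [20,22); WM=19
i=19 t=20 v=9: → [20,22); WM=19

15 17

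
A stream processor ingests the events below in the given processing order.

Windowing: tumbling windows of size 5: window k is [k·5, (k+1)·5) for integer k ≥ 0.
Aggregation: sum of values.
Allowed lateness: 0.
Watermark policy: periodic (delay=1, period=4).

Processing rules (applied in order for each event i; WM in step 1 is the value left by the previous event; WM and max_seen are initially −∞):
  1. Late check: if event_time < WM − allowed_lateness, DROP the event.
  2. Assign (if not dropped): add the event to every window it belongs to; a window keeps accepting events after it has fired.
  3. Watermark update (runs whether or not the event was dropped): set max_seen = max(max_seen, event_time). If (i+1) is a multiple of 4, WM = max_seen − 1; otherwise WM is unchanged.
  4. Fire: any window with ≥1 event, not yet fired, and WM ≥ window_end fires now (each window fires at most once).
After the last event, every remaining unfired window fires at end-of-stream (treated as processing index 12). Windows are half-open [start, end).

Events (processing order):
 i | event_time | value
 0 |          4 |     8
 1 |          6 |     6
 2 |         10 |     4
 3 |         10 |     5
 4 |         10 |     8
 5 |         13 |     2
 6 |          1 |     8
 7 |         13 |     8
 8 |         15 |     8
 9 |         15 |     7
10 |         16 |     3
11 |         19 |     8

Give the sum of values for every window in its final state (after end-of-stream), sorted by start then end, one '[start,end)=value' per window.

[0,5)=8 [5,10)=6 [10,15)=27 [15,20)=26

i=0 t=4 v=8: → [0,5); WM=−∞
i=1 t=6 v=6: → [5,10); WM=−∞
i=2 t=10 v=4: → [10,15); WM=−∞
i=3 t=10 v=5: → [10,15); WM=9; [0,5) fires=8
i=4 t=10 v=8: → [10,15); WM=9
i=5 t=13 v=2: → [10,15); WM=9
i=6 t=1 v=8: DROP (t<9-0); WM=9
i=7 t=13 v=8: → [10,15); WM=12; [5,10) fires=6
i=8 t=15 v=8: → [15,20); WM=12
i=9 t=15 v=7: → [15,20); WM=12
i=10 t=16 v=3: → [15,20); WM=12
i=11 t=19 v=8: → [15,20); WM=18; [10,15) fires=27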